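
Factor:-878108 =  - 2^2*7^1 * 11^1*2851^1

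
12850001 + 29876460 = 42726461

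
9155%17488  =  9155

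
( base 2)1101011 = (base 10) 107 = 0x6b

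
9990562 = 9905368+85194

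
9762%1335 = 417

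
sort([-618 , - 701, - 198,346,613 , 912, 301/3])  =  [-701,-618, - 198,301/3,346, 613, 912] 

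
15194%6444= 2306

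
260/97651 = 260/97651= 0.00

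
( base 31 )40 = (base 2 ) 1111100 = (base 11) 103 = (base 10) 124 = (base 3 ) 11121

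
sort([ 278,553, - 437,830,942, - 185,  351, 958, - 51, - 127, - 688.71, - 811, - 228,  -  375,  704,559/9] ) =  [ - 811,  -  688.71,  -  437, - 375, - 228, - 185,-127, - 51, 559/9,278,351,553,704,830,942,958] 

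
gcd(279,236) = 1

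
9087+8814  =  17901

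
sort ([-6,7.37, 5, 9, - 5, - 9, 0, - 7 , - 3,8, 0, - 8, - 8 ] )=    [  -  9, - 8, - 8, - 7, - 6, - 5, - 3,0 , 0,5, 7.37,8,9] 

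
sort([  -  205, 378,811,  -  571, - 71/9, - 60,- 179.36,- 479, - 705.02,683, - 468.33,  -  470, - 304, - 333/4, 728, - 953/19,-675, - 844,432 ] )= [-844,-705.02,- 675,-571,- 479,  -  470,- 468.33, - 304, - 205 ,-179.36, - 333/4,-60, - 953/19, - 71/9 , 378,432, 683,728,811 ]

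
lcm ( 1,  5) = 5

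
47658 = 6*7943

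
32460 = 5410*6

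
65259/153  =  426+ 9/17  =  426.53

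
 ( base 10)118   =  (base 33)3j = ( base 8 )166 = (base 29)42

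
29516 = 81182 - 51666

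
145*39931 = 5789995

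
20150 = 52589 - 32439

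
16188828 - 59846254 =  - 43657426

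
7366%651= 205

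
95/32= 95/32 = 2.97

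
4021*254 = 1021334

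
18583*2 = 37166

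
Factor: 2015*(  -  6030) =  - 2^1* 3^2*5^2*13^1*31^1*67^1 = - 12150450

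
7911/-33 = -240 + 3/11 = -239.73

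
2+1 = 3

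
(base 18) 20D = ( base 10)661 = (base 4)22111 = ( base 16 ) 295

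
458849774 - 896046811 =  - 437197037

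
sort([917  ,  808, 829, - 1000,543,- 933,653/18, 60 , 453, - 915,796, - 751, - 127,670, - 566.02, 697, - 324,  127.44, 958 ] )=[ - 1000, - 933,-915, - 751, - 566.02, - 324, - 127, 653/18,  60 , 127.44,453  ,  543,670  ,  697 , 796, 808,829,917,958]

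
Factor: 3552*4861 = 2^5 *3^1*37^1*4861^1=17266272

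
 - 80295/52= -1545+45/52 = - 1544.13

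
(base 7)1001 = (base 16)158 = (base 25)dj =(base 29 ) BP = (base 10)344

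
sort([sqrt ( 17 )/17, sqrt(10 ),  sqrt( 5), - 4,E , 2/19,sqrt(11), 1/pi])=[ - 4, 2/19 , sqrt(17 )/17, 1/pi, sqrt( 5 ) , E, sqrt( 10 ),sqrt( 11 ) ] 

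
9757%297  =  253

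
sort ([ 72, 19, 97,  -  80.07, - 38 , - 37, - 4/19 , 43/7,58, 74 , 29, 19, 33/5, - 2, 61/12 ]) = [ - 80.07,  -  38, - 37,  -  2, - 4/19, 61/12, 43/7 , 33/5,19,19, 29, 58,72,74,97] 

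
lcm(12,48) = 48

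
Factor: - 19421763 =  - 3^1*47^1*137743^1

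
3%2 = 1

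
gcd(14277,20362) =1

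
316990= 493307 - 176317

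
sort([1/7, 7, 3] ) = [1/7, 3, 7 ]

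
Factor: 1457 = 31^1 * 47^1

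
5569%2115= 1339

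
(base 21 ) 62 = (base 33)3T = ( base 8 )200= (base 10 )128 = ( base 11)107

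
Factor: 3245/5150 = 2^( - 1 )*5^( - 1) * 11^1*59^1*103^ ( - 1 ) = 649/1030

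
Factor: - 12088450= - 2^1*5^2*11^1*31^1*709^1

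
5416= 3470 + 1946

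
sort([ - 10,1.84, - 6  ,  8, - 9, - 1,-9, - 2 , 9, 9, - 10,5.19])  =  [ - 10, - 10, - 9, - 9,-6, - 2,-1,1.84,5.19,8,9, 9] 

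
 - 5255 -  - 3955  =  -1300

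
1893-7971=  - 6078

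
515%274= 241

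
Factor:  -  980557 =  - 980557^1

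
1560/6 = 260 = 260.00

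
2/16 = 1/8  =  0.12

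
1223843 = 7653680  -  6429837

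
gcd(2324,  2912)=28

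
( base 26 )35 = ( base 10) 83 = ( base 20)43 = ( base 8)123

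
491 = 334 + 157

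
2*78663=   157326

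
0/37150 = 0  =  0.00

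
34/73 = 34/73 = 0.47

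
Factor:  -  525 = - 3^1*5^2*7^1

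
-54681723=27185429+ - 81867152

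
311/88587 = 311/88587 = 0.00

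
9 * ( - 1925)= - 17325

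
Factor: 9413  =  9413^1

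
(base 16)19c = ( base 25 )GC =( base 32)cs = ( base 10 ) 412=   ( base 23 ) hl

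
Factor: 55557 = 3^2 * 6173^1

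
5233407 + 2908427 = 8141834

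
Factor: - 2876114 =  - 2^1*1438057^1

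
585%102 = 75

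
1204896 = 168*7172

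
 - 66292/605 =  - 66292/605= - 109.57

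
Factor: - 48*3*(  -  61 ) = 2^4*3^2*61^1 = 8784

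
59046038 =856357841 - 797311803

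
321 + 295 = 616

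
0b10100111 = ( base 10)167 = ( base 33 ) 52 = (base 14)bd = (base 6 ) 435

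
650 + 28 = 678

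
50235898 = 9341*5378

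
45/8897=45/8897=0.01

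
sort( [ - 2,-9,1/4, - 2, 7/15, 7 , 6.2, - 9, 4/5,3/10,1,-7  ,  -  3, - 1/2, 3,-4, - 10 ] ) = [ - 10,-9, - 9,- 7,  -  4 ,  -  3, - 2,  -  2,  -  1/2 , 1/4, 3/10, 7/15 , 4/5, 1,3, 6.2, 7]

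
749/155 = 4 + 129/155=4.83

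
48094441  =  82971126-34876685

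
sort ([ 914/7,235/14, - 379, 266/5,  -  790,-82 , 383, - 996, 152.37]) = [ - 996, - 790,-379, - 82, 235/14, 266/5,914/7, 152.37, 383]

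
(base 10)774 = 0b1100000110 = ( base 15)369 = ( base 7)2154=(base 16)306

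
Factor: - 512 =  - 2^9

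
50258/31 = 50258/31 = 1621.23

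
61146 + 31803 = 92949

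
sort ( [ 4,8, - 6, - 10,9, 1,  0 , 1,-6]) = [ - 10, - 6, - 6, 0,  1,1,  4, 8,  9]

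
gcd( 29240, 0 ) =29240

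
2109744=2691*784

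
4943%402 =119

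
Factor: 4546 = 2^1*2273^1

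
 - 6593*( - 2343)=15447399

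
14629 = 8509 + 6120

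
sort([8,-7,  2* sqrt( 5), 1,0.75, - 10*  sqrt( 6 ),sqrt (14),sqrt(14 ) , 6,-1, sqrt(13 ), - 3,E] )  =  [ - 10*sqrt( 6), -7,-3, - 1, 0.75,1, E, sqrt( 13),sqrt( 14),sqrt(14 ),2*sqrt (5), 6,8] 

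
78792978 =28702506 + 50090472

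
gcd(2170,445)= 5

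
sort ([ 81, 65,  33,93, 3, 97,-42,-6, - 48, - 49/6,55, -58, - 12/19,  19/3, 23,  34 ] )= [ - 58, - 48,  -  42,-49/6, - 6, - 12/19, 3,19/3, 23, 33,  34,55,65,81, 93, 97] 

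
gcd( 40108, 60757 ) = 1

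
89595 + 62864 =152459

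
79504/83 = 957 + 73/83 =957.88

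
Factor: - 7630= - 2^1  *  5^1 * 7^1*109^1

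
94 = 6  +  88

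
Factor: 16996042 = 2^1*7^2*173429^1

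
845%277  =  14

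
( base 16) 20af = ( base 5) 231432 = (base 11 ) 6317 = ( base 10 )8367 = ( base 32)85F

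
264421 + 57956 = 322377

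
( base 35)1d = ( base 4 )300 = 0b110000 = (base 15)33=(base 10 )48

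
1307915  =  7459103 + -6151188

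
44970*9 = 404730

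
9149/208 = 9149/208 = 43.99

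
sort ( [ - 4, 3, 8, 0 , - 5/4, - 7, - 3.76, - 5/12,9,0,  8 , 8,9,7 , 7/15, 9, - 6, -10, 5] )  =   [- 10 ,-7,-6, - 4, - 3.76 ,-5/4, - 5/12,0, 0, 7/15, 3,  5, 7,8, 8 , 8, 9,  9, 9]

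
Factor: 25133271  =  3^1*8377757^1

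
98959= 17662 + 81297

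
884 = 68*13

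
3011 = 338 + 2673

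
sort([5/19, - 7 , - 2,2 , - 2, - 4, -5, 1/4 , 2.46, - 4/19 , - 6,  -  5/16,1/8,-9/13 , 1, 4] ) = [-7 , - 6, - 5, - 4, - 2,  -  2,-9/13, - 5/16  , - 4/19 , 1/8 , 1/4 , 5/19,  1,2 , 2.46,4] 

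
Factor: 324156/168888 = 119/62 = 2^ ( - 1 )*7^1*17^1*31^( - 1)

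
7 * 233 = 1631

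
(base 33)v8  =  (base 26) 1DH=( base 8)2007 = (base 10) 1031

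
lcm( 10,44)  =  220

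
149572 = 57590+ 91982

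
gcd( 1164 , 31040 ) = 388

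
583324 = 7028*83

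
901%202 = 93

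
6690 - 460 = 6230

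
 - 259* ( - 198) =51282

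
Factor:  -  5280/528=  -  2^1*5^1=- 10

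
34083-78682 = -44599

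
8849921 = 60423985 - 51574064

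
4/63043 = 4/63043 = 0.00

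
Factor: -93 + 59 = -2^1*17^1 = - 34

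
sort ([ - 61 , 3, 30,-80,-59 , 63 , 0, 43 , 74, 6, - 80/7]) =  [ - 80, - 61, -59, - 80/7, 0,3,6, 30,43, 63 , 74]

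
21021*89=1870869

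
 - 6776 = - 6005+  -  771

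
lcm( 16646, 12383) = 1015406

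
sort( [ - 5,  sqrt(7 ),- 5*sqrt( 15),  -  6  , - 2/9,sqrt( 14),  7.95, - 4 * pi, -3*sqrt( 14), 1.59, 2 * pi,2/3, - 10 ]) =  [ - 5  *sqrt(15) , - 4 * pi, - 3*sqrt( 14) , - 10,-6, - 5 , - 2/9 , 2/3, 1.59 , sqrt( 7 ) , sqrt( 14), 2*pi, 7.95]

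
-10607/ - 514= 20+ 327/514 = 20.64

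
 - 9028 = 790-9818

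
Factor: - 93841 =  - 11^1  *19^1*449^1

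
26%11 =4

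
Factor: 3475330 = 2^1*5^1*347533^1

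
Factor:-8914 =-2^1  *  4457^1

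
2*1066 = 2132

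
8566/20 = 4283/10 = 428.30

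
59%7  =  3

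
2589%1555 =1034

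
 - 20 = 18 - 38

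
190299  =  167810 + 22489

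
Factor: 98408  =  2^3 * 12301^1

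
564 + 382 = 946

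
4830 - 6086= -1256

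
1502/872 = 1 + 315/436 = 1.72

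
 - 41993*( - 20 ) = 839860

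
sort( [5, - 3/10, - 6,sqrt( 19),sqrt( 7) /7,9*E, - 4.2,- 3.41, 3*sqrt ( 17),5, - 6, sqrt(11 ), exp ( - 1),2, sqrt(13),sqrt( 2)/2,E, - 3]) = [ - 6, - 6, - 4.2 , - 3.41, - 3, - 3/10, exp( - 1),sqrt( 7 )/7, sqrt (2 ) /2,  2 , E , sqrt (11),  sqrt ( 13 ),sqrt ( 19 ),5,5, 3*sqrt( 17 ),9*E]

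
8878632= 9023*984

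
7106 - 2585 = 4521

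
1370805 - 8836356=- 7465551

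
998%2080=998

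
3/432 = 1/144 = 0.01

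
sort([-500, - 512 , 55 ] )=[ - 512, - 500, 55] 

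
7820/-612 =-115/9 = - 12.78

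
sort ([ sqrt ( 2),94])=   [ sqrt( 2),94 ]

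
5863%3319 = 2544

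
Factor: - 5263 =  - 19^1 * 277^1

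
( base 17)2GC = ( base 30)SM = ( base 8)1536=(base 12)5BA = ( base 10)862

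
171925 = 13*13225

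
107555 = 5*21511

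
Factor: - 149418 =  - 2^1*3^3*2767^1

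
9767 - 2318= 7449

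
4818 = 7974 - 3156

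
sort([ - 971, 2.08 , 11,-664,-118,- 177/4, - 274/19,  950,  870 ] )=[ - 971,  -  664, - 118 , - 177/4, - 274/19,  2.08,11,  870, 950]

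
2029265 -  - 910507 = 2939772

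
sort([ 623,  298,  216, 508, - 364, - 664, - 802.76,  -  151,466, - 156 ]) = [-802.76, -664, - 364, - 156, - 151  ,  216,  298,466,508,623] 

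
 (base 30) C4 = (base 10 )364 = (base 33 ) b1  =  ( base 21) h7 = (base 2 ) 101101100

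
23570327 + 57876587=81446914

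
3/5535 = 1/1845 =0.00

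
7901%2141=1478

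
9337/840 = 11 + 97/840 =11.12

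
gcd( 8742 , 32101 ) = 47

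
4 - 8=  - 4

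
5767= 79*73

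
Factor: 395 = 5^1*79^1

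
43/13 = 3 + 4/13 = 3.31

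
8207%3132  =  1943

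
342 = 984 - 642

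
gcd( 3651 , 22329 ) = 3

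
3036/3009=1012/1003  =  1.01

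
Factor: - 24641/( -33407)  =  11^( - 1 )*41^1*601^1*3037^(-1) 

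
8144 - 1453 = 6691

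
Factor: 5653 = 5653^1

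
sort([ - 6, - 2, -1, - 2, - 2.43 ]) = [ - 6, - 2.43, - 2,- 2,-1 ]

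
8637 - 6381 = 2256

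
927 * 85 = 78795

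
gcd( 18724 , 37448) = 18724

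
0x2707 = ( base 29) BPF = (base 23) ik9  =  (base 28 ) CKN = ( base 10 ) 9991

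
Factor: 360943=11^2*19^1* 157^1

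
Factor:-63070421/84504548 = - 2^( - 2) *223^1*2423^ ( - 1)  *8719^( - 1 )*282827^1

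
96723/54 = 10747/6 =1791.17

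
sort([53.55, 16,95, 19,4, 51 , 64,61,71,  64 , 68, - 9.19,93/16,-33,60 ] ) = [ - 33, - 9.19, 4 , 93/16,16,19, 51, 53.55,60,61,64,64,68, 71,95] 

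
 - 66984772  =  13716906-80701678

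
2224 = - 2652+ 4876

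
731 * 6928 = 5064368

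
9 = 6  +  3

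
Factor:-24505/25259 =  - 5^1* 13^1*67^( - 1) = - 65/67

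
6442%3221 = 0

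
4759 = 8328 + - 3569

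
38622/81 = 476 + 22/27 = 476.81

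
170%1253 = 170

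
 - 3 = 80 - 83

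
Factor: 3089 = 3089^1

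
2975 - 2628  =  347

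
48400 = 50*968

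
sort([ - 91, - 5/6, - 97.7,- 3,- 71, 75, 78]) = [ - 97.7,- 91, - 71,-3, - 5/6,75, 78]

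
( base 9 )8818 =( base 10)6497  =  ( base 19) hii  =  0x1961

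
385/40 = 77/8 = 9.62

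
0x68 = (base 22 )4G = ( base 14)76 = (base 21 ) 4k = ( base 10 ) 104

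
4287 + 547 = 4834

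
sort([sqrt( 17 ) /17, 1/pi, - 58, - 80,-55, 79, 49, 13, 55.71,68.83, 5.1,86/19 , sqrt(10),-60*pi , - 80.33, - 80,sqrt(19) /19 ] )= [- 60*pi , - 80.33, - 80,  -  80, -58,- 55, sqrt(19 )/19, sqrt (17)/17, 1/pi , sqrt( 10), 86/19, 5.1, 13 , 49, 55.71, 68.83, 79 ]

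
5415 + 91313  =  96728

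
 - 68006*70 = - 4760420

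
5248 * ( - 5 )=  - 26240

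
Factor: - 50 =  - 2^1*5^2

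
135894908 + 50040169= 185935077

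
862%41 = 1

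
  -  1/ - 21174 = 1/21174 = 0.00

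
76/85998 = 38/42999= 0.00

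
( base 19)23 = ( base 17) 27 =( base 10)41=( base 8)51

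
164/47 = 3 + 23/47=3.49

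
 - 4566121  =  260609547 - 265175668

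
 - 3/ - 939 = 1/313=   0.00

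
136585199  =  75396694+61188505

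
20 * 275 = 5500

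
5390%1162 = 742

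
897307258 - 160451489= 736855769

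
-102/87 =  - 2  +  24/29  =  -1.17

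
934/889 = 934/889 = 1.05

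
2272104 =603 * 3768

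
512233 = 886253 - 374020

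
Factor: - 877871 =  - 877871^1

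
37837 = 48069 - 10232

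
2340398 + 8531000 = 10871398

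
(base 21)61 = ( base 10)127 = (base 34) 3p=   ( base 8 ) 177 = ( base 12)A7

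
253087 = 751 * 337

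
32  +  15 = 47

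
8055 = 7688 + 367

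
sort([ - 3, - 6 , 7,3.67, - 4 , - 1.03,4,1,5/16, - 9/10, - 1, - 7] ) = [ - 7 , - 6, - 4,-3 ,-1.03,-1,-9/10, 5/16, 1,3.67, 4,7] 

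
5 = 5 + 0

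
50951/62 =50951/62=821.79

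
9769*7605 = 74293245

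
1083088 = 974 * 1112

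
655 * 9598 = 6286690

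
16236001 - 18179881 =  - 1943880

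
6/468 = 1/78 = 0.01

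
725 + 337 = 1062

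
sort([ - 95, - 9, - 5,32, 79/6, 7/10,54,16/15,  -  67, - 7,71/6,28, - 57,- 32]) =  [ - 95, - 67,-57, - 32,  -  9, - 7, - 5,7/10, 16/15 , 71/6,  79/6,28, 32,54]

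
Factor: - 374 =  - 2^1 * 11^1 * 17^1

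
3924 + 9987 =13911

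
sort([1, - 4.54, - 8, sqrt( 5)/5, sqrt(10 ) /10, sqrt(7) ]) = [ -8, - 4.54, sqrt( 10)/10, sqrt( 5) /5, 1, sqrt( 7 ) ] 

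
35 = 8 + 27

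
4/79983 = 4/79983 = 0.00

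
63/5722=63/5722 = 0.01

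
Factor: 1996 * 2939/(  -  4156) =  - 1466561/1039 = - 499^1 * 1039^( - 1)*2939^1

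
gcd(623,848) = 1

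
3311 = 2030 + 1281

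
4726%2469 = 2257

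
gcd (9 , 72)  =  9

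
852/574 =426/287 = 1.48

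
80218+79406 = 159624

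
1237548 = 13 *95196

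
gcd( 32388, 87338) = 2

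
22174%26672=22174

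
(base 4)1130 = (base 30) 32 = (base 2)1011100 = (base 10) 92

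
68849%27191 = 14467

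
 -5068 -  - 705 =-4363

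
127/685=127/685 = 0.19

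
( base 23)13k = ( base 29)l9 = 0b1001101010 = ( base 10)618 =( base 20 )1AI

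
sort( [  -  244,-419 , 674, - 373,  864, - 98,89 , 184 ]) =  [ - 419, - 373 ,-244, - 98,89 , 184, 674,864 ]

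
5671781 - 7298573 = - 1626792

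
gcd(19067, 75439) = 829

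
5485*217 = 1190245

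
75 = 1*75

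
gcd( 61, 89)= 1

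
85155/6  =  28385/2 = 14192.50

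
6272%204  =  152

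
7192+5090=12282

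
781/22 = 71/2 = 35.50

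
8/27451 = 8/27451 = 0.00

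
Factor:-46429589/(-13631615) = 5^( - 1 )  *  41^1*673^(-1)*4051^( - 1 )*1132429^1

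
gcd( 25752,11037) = 3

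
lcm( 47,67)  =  3149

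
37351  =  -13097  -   - 50448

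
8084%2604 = 272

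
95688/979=95688/979 = 97.74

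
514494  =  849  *606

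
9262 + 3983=13245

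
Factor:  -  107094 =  - 2^1*3^1*13^1*1373^1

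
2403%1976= 427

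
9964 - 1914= 8050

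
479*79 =37841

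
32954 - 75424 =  - 42470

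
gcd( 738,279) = 9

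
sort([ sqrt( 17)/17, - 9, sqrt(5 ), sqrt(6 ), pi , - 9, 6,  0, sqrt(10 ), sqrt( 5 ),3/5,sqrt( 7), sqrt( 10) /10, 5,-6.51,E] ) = [ - 9, - 9,-6.51,  0,sqrt(17)/17, sqrt( 10)/10, 3/5,sqrt( 5), sqrt ( 5), sqrt(6 ), sqrt(7), E, pi,sqrt( 10),5, 6 ]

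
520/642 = 260/321 = 0.81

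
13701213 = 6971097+6730116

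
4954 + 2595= 7549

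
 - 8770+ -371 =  - 9141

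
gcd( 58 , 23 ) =1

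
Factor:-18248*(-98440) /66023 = 2^6*5^1*23^1*103^( - 1 ) * 107^1*641^( - 1 )*2281^1 = 1796333120/66023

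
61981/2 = 30990 + 1/2 = 30990.50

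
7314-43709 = -36395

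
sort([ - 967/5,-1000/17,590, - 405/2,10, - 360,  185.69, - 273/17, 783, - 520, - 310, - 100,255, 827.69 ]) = [ - 520 , - 360, - 310, - 405/2,  -  967/5, - 100, - 1000/17,  -  273/17, 10 , 185.69,255, 590, 783, 827.69 ]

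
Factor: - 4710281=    - 4710281^1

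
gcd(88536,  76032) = 24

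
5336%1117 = 868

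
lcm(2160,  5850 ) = 140400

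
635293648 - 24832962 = 610460686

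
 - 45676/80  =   - 11419/20 = - 570.95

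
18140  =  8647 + 9493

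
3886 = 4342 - 456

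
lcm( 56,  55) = 3080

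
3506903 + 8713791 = 12220694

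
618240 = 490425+127815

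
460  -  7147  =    -  6687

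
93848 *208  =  19520384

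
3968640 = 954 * 4160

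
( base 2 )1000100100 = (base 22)12K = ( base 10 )548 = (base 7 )1412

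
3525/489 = 1175/163 = 7.21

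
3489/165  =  1163/55 = 21.15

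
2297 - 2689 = -392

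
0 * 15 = 0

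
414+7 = 421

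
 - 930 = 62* (  -  15)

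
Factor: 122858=2^1*47^1 * 1307^1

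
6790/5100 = 679/510 = 1.33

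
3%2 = 1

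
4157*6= 24942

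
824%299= 226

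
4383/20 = 219+ 3/20 = 219.15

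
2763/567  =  307/63 = 4.87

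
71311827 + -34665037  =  36646790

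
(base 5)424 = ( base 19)60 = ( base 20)5e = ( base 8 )162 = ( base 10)114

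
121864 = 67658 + 54206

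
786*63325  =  49773450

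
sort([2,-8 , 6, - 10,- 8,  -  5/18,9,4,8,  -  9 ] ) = [ - 10, - 9, - 8, - 8, - 5/18,2,4,6,8,9 ] 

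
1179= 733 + 446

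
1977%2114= 1977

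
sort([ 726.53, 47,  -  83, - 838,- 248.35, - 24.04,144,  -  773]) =[ - 838, - 773,-248.35, - 83, - 24.04, 47, 144,726.53 ] 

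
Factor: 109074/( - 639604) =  - 147/862 = -2^( - 1)*3^1*7^2*431^( - 1)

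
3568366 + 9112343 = 12680709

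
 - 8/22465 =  - 1+ 22457/22465 = -  0.00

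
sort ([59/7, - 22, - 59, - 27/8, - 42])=[ - 59, - 42,-22 ,  -  27/8,59/7] 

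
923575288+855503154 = 1779078442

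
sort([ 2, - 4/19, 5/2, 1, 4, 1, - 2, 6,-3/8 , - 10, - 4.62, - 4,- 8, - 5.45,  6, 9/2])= [ - 10, - 8, - 5.45, - 4.62, - 4, - 2, - 3/8,-4/19, 1, 1,  2  ,  5/2,4,9/2,6, 6]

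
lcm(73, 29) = 2117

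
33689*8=269512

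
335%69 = 59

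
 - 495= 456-951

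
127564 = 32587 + 94977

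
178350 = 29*6150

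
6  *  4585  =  27510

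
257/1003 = 257/1003 = 0.26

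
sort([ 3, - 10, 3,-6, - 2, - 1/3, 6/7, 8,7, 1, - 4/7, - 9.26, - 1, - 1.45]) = [ - 10,-9.26,  -  6, - 2, - 1.45 , - 1, - 4/7 ,-1/3, 6/7, 1, 3, 3,7,8]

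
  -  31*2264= - 70184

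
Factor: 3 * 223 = 3^1* 223^1 = 669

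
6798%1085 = 288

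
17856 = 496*36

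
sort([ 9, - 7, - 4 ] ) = [ - 7, - 4, 9 ] 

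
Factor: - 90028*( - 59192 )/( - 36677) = - 5328937376/36677 =-  2^5*7^2 * 71^1*151^1 * 317^1*36677^( - 1 ) 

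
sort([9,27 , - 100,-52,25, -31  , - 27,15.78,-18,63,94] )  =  [ - 100, - 52, - 31, - 27, - 18, 9,15.78,25,27, 63,94]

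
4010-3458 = 552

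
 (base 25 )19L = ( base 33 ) QD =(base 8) 1547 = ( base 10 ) 871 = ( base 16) 367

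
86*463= 39818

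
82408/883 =82408/883  =  93.33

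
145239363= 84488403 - - 60750960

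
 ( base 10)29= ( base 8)35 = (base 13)23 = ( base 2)11101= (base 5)104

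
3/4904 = 3/4904 = 0.00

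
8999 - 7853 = 1146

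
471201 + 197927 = 669128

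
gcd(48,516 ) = 12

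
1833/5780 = 1833/5780 = 0.32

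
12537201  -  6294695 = 6242506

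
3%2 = 1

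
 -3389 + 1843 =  - 1546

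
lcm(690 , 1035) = 2070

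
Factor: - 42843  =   - 3^1*14281^1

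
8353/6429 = 1 +1924/6429 = 1.30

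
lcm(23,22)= 506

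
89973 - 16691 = 73282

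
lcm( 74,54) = 1998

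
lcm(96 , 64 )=192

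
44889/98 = 44889/98 = 458.05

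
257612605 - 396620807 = - 139008202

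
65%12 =5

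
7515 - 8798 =-1283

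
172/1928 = 43/482 =0.09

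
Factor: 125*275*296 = 10175000 = 2^3 * 5^5*11^1*37^1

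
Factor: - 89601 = -3^1*29867^1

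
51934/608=25967/304= 85.42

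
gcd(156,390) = 78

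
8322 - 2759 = 5563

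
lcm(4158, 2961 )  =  195426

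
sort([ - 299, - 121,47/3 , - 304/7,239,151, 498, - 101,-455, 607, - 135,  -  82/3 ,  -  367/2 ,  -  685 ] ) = [ - 685, -455 , - 299,-367/2, - 135,  -  121,-101, - 304/7, - 82/3,47/3,151,239, 498 , 607 ] 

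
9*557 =5013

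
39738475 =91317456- 51578981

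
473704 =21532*22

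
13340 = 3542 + 9798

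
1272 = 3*424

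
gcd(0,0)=0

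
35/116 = 35/116= 0.30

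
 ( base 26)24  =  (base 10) 56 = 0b111000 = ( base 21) 2E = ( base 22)2C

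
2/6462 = 1/3231 = 0.00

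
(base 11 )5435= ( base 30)7t7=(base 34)673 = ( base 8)16011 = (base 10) 7177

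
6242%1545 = 62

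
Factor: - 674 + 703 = 29^1 = 29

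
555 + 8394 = 8949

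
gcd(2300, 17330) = 10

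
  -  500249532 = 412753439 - 913002971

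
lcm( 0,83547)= 0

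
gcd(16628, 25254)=2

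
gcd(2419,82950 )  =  1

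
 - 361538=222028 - 583566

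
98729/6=98729/6=16454.83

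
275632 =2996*92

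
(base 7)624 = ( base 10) 312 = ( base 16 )138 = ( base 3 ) 102120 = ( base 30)AC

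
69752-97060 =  - 27308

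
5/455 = 1/91 = 0.01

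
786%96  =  18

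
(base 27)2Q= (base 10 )80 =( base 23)3b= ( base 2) 1010000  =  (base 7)143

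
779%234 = 77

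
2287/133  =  17 + 26/133 = 17.20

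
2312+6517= 8829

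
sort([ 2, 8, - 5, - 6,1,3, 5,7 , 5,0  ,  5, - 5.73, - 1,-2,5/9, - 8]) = [ - 8, - 6, - 5.73, - 5, - 2, - 1, 0 , 5/9,1, 2, 3  ,  5,5,5, 7,8]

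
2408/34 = 70 + 14/17 = 70.82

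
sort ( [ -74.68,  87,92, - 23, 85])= [ - 74.68,-23,85,87,92]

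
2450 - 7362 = - 4912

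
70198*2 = 140396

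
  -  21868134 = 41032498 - 62900632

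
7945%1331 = 1290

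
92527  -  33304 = 59223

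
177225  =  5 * 35445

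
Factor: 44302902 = 2^1*3^1*7^1*1054831^1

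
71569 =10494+61075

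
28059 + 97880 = 125939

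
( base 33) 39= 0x6C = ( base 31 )3F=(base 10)108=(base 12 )90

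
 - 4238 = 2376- 6614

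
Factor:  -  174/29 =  - 2^1*3^1 = -6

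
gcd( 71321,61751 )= 1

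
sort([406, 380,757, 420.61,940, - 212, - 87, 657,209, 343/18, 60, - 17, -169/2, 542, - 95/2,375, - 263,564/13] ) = [-263,  -  212,  -  87,-169/2, - 95/2, - 17,343/18,564/13,60,  209,  375,380, 406, 420.61, 542,  657, 757, 940 ] 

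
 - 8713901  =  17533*(  -  497)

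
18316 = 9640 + 8676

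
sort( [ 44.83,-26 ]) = [ - 26,44.83]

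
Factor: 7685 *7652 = 58805620 = 2^2*5^1*29^1*53^1*1913^1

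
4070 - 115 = 3955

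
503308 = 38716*13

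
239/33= 239/33  =  7.24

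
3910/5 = 782=782.00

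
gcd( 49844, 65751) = 1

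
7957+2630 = 10587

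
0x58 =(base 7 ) 154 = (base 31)2Q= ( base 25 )3D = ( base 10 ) 88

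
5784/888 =241/37= 6.51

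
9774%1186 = 286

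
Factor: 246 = 2^1* 3^1*41^1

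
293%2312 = 293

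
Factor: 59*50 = 2^1*5^2*59^1=2950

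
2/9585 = 2/9585 = 0.00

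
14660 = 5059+9601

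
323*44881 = 14496563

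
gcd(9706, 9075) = 1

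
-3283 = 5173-8456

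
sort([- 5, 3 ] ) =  [ - 5,  3] 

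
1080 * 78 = 84240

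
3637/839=4 + 281/839 = 4.33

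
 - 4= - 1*4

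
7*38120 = 266840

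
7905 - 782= 7123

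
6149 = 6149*1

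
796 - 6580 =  - 5784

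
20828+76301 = 97129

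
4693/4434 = 1+259/4434 =1.06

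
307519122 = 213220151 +94298971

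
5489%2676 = 137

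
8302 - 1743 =6559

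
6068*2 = 12136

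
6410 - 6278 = 132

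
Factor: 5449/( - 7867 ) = -5449^1 *7867^(-1 ) 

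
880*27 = 23760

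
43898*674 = 29587252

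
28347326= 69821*406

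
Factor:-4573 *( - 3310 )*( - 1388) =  - 2^3*5^1*17^1*269^1*331^1 * 347^1 =-21009642440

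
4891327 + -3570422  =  1320905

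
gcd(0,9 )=9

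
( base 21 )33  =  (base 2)1000010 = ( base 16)42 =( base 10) 66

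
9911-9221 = 690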